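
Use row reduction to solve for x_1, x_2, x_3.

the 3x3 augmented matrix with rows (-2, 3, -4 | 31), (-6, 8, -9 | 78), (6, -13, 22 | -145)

Forward elimination on [A|b]:
R2 <- R2 - (3)*R1:  [   0   -1    3  -15 ]
R3 <- R3 - (-3)*R1:  [   0   -4   10  -52 ]
R3 <- R3 - (4)*R2:  [  0   0  -2   8 ]
Row echelon form:
[ -2   3  -4  |   31 ]
[  0  -1   3  |  -15 ]
[  0   0  -2  |    8 ]
Back-substitution:
x_3 = (8) / -2 = -4
x_2 = (-15 - (3)*(-4)) / -1 = 3
x_1 = (31 - (3)*(3) - (-4)*(-4)) / -2 = -3

(-3, 3, -4)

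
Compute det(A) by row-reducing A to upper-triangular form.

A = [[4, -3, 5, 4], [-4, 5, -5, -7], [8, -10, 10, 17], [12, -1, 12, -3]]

Forward elimination:
R2 <- R2 - (-1)*R1:  [  0   2   0  -3 ]
R3 <- R3 - (2)*R1:  [  0  -4   0   9 ]
R4 <- R4 - (3)*R1:  [   0    8   -3  -15 ]
R3 <- R3 - (-2)*R2:  [ 0  0  0  3 ]
R4 <- R4 - (4)*R2:  [  0   0  -3  -3 ]
R3 <-> R4   (pivot in column 3 was zero)
[ 4  -3   5   4 ]
[ 0   2   0  -3 ]
[ 0   0  -3  -3 ]
[ 0   0   0   3 ]
Upper-triangular form:
[ 4  -3   5   4 ]
[ 0   2   0  -3 ]
[ 0   0  -3  -3 ]
[ 0   0   0   3 ]
det(A) = (-1)^1 * (4) * (2) * (-3) * (3) = 72  (1 row swap -> sign -1)

det(A) = 72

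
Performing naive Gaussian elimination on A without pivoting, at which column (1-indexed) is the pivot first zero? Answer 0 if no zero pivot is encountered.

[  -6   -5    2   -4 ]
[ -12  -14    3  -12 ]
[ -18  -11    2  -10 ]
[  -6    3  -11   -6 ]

Naive forward elimination:
R2 <- R2 - (2)*R1:  [  0  -4  -1  -4 ]
R3 <- R3 - (3)*R1:  [  0   4  -4   2 ]
R4 <- R4 - (1)*R1:  [   0    8  -13   -2 ]
R3 <- R3 - (-1)*R2:  [  0   0  -5  -2 ]
R4 <- R4 - (-2)*R2:  [   0    0  -15  -10 ]
R4 <- R4 - (3)*R3:  [  0   0   0  -4 ]
All pivots nonzero; naive elimination completes without hitting a zero pivot.

first zero-pivot column = 0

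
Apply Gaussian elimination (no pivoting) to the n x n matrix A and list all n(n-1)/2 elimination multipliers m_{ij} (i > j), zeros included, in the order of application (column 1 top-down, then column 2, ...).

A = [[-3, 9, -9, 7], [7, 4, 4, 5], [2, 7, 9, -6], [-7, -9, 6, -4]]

Forward elimination:
R2 <- R2 - (-7/3)*R1:  [    0    25   -17  64/3 ]
R3 <- R3 - (-2/3)*R1:  [    0    13     3  -4/3 ]
R4 <- R4 - (7/3)*R1:  [     0    -30     27  -61/3 ]
R3 <- R3 - (13/25)*R2:  [       0        0   296/25  -932/75 ]
R4 <- R4 - (-6/5)*R2:  [     0      0   33/5  79/15 ]
R4 <- R4 - (165/296)*R3:  [        0         0         0  2707/222 ]
Multipliers (in order of application): m_{21} = -7/3, m_{31} = -2/3, m_{41} = 7/3, m_{32} = 13/25, m_{42} = -6/5, m_{43} = 165/296

multipliers: -7/3, -2/3, 7/3, 13/25, -6/5, 165/296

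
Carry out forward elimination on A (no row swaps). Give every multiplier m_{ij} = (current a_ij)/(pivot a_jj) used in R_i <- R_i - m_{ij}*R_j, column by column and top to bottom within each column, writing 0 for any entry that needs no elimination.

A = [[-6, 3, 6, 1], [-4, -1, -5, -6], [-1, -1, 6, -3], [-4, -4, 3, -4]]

multipliers: 2/3, 1/6, 2/3, 1/2, 2, 34/19

Forward elimination:
R2 <- R2 - (2/3)*R1:  [     0     -3     -9  -20/3 ]
R3 <- R3 - (1/6)*R1:  [     0   -3/2      5  -19/6 ]
R4 <- R4 - (2/3)*R1:  [     0     -6     -1  -14/3 ]
R3 <- R3 - (1/2)*R2:  [    0     0  19/2   1/6 ]
R4 <- R4 - (2)*R2:  [    0     0    17  26/3 ]
R4 <- R4 - (34/19)*R3:  [      0       0       0  159/19 ]
Multipliers (in order of application): m_{21} = 2/3, m_{31} = 1/6, m_{41} = 2/3, m_{32} = 1/2, m_{42} = 2, m_{43} = 34/19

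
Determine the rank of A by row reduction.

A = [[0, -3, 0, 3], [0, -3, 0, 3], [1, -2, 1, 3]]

rank(A) = 2

Row reduction:
R1 <-> R3   (pivot in column 1 was zero)
[ 1  -2  1  3 ]
[ 0  -3  0  3 ]
[ 0  -3  0  3 ]
R3 <- R3 - (1)*R2:  [ 0  0  0  0 ]
Row echelon form:
[ 1  -2  1  3 ]
[ 0  -3  0  3 ]
[ 0   0  0  0 ]
Nonzero rows / pivot columns: 2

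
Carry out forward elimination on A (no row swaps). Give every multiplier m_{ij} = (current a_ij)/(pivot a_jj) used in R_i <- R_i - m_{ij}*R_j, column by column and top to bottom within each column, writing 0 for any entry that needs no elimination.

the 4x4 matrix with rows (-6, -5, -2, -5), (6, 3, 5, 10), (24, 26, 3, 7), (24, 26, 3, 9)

multipliers: -1, -4, -4, -3, -3, 1

Forward elimination:
R2 <- R2 - (-1)*R1:  [  0  -2   3   5 ]
R3 <- R3 - (-4)*R1:  [   0    6   -5  -13 ]
R4 <- R4 - (-4)*R1:  [   0    6   -5  -11 ]
R3 <- R3 - (-3)*R2:  [ 0  0  4  2 ]
R4 <- R4 - (-3)*R2:  [ 0  0  4  4 ]
R4 <- R4 - (1)*R3:  [ 0  0  0  2 ]
Multipliers (in order of application): m_{21} = -1, m_{31} = -4, m_{41} = -4, m_{32} = -3, m_{42} = -3, m_{43} = 1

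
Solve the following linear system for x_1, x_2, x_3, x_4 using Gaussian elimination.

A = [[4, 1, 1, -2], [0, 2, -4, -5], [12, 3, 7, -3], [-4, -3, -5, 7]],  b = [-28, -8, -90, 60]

(-4, -5, -3, 2)

Forward elimination on [A|b]:
R3 <- R3 - (3)*R1:  [  0   0   4   3  -6 ]
R4 <- R4 - (-1)*R1:  [  0  -2  -4   5  32 ]
R4 <- R4 - (-1)*R2:  [  0   0  -8   0  24 ]
R4 <- R4 - (-2)*R3:  [  0   0   0   6  12 ]
Row echelon form:
[ 4  1   1  -2  |  -28 ]
[ 0  2  -4  -5  |   -8 ]
[ 0  0   4   3  |   -6 ]
[ 0  0   0   6  |   12 ]
Back-substitution:
x_4 = (12) / 6 = 2
x_3 = (-6 - (3)*(2)) / 4 = -3
x_2 = (-8 - (-4)*(-3) - (-5)*(2)) / 2 = -5
x_1 = (-28 - (1)*(-5) - (1)*(-3) - (-2)*(2)) / 4 = -4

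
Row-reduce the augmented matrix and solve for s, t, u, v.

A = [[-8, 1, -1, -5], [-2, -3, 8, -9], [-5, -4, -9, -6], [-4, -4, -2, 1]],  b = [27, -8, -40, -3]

Forward elimination on [A|b]:
R2 <- R2 - (1/4)*R1:  [     0  -13/4   33/4  -31/4  -59/4 ]
R3 <- R3 - (5/8)*R1:  [      0   -37/8   -67/8   -23/8  -455/8 ]
R4 <- R4 - (1/2)*R1:  [     0   -9/2   -3/2    7/2  -33/2 ]
R3 <- R3 - (37/26)*R2:  [       0        0  -523/26   106/13  -933/26 ]
R4 <- R4 - (18/13)*R2:  [       0        0  -168/13   185/13    51/13 ]
R4 <- R4 - (336/523)*R3:  [         0          0          0   4703/523  14109/523 ]
Row echelon form:
[ -8      1       -1        -5  |         27 ]
[  0  -13/4     33/4     -31/4  |      -59/4 ]
[  0      0  -523/26    106/13  |    -933/26 ]
[  0      0        0  4703/523  |  14109/523 ]
Back-substitution:
v = (14109/523) / (4703/523) = 3
u = (-933/26 - (106/13)*(3)) / (-523/26) = 3
t = (-59/4 - (33/4)*(3) - (-31/4)*(3)) / (-13/4) = 5
s = (27 - (1)*(5) - (-1)*(3) - (-5)*(3)) / -8 = -5

(-5, 5, 3, 3)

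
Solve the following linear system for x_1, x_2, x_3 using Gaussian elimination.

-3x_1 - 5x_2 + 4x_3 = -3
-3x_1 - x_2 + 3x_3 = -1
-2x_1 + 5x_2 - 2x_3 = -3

(2, 1, 2)

Forward elimination on [A|b]:
R2 <- R2 - (1)*R1:  [  0   4  -1   2 ]
R3 <- R3 - (2/3)*R1:  [     0   25/3  -14/3     -1 ]
R3 <- R3 - (25/12)*R2:  [      0       0  -31/12   -31/6 ]
Row echelon form:
[ -3  -5       4  |     -3 ]
[  0   4      -1  |      2 ]
[  0   0  -31/12  |  -31/6 ]
Back-substitution:
x_3 = (-31/6) / (-31/12) = 2
x_2 = (2 - (-1)*(2)) / 4 = 1
x_1 = (-3 - (-5)*(1) - (4)*(2)) / -3 = 2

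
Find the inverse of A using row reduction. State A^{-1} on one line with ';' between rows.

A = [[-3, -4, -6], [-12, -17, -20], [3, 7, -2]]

Gauss-Jordan on [A | I]:
R1 <- (1/-3)*R1:  [    1   4/3     2  |  -1/3     0     0 ]
R2 <- R2 - (-12)*R1:  [  0  -1   4  |  -4   1   0 ]
R3 <- R3 - (3)*R1:  [  0   3  -8  |   1   0   1 ]
R2 <- (1/-1)*R2:  [  0   1  -4  |   4  -1   0 ]
R1 <- R1 - (4/3)*R2:  [     1      0   22/3  |  -17/3    4/3      0 ]
R3 <- R3 - (3)*R2:  [   0    0    4  |  -11    3    1 ]
R3 <- (1/4)*R3:  [     0      0      1  |  -11/4    3/4    1/4 ]
R1 <- R1 - (22/3)*R3:  [     1      0      0  |   29/2  -25/6  -11/6 ]
R2 <- R2 - (-4)*R3:  [  0   1   0  |  -7   2   1 ]
Right block of [I | A^{-1}] is the inverse:
[  29/2  -25/6  -11/6 ]
[    -7      2      1 ]
[ -11/4    3/4    1/4 ]

inverse = [29/2 -25/6 -11/6; -7 2 1; -11/4 3/4 1/4]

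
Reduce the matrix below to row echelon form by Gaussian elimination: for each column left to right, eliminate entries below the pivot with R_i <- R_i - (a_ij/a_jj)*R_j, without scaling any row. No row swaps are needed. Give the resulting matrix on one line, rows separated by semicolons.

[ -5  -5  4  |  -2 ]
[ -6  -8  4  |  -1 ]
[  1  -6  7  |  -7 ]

REF = [-5 -5 4 -2; 0 -2 -4/5 7/5; 0 0 53/5 -123/10]

Forward elimination:
R2 <- R2 - (6/5)*R1:  [    0    -2  -4/5   7/5 ]
R3 <- R3 - (-1/5)*R1:  [     0     -7   39/5  -37/5 ]
R3 <- R3 - (7/2)*R2:  [       0        0     53/5  -123/10 ]
Row echelon form:
[ -5  -5     4  |       -2 ]
[  0  -2  -4/5  |      7/5 ]
[  0   0  53/5  |  -123/10 ]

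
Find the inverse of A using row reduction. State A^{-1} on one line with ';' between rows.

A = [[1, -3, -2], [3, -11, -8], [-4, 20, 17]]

inverse = [27/2 -11/2 -1; 19/2 -9/2 -1; -8 4 1]

Gauss-Jordan on [A | I]:
R2 <- R2 - (3)*R1:  [  0  -2  -2  |  -3   1   0 ]
R3 <- R3 - (-4)*R1:  [ 0  8  9  |  4  0  1 ]
R2 <- (1/-2)*R2:  [    0     1     1  |   3/2  -1/2     0 ]
R1 <- R1 - (-3)*R2:  [    1     0     1  |  11/2  -3/2     0 ]
R3 <- R3 - (8)*R2:  [  0   0   1  |  -8   4   1 ]
R1 <- R1 - (1)*R3:  [     1      0      0  |   27/2  -11/2     -1 ]
R2 <- R2 - (1)*R3:  [    0     1     0  |  19/2  -9/2    -1 ]
Right block of [I | A^{-1}] is the inverse:
[ 27/2  -11/2  -1 ]
[ 19/2   -9/2  -1 ]
[   -8      4   1 ]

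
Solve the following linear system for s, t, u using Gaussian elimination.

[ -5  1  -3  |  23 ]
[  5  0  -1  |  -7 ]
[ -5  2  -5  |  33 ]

Forward elimination on [A|b]:
R2 <- R2 - (-1)*R1:  [  0   1  -4  16 ]
R3 <- R3 - (1)*R1:  [  0   1  -2  10 ]
R3 <- R3 - (1)*R2:  [  0   0   2  -6 ]
Row echelon form:
[ -5  1  -3  |  23 ]
[  0  1  -4  |  16 ]
[  0  0   2  |  -6 ]
Back-substitution:
u = (-6) / 2 = -3
t = (16 - (-4)*(-3)) / 1 = 4
s = (23 - (1)*(4) - (-3)*(-3)) / -5 = -2

(-2, 4, -3)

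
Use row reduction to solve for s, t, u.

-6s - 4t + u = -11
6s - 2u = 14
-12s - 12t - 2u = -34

(4, -2, 5)

Forward elimination on [A|b]:
R2 <- R2 - (-1)*R1:  [  0  -4  -1   3 ]
R3 <- R3 - (2)*R1:  [   0   -4   -4  -12 ]
R3 <- R3 - (1)*R2:  [   0    0   -3  -15 ]
Row echelon form:
[ -6  -4   1  |  -11 ]
[  0  -4  -1  |    3 ]
[  0   0  -3  |  -15 ]
Back-substitution:
u = (-15) / -3 = 5
t = (3 - (-1)*(5)) / -4 = -2
s = (-11 - (-4)*(-2) - (1)*(5)) / -6 = 4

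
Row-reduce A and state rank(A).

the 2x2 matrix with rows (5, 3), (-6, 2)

Row reduction:
R2 <- R2 - (-6/5)*R1:  [    0  28/5 ]
Row echelon form:
[ 5     3 ]
[ 0  28/5 ]
Nonzero rows / pivot columns: 2

rank(A) = 2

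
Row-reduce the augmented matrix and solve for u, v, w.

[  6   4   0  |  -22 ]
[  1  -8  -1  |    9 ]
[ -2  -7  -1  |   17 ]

Forward elimination on [A|b]:
R2 <- R2 - (1/6)*R1:  [     0  -26/3     -1   38/3 ]
R3 <- R3 - (-1/3)*R1:  [     0  -17/3     -1   29/3 ]
R3 <- R3 - (17/26)*R2:  [     0      0  -9/26  18/13 ]
Row echelon form:
[ 6      4      0  |    -22 ]
[ 0  -26/3     -1  |   38/3 ]
[ 0      0  -9/26  |  18/13 ]
Back-substitution:
w = (18/13) / (-9/26) = -4
v = (38/3 - (-1)*(-4)) / (-26/3) = -1
u = (-22 - (4)*(-1)) / 6 = -3

(-3, -1, -4)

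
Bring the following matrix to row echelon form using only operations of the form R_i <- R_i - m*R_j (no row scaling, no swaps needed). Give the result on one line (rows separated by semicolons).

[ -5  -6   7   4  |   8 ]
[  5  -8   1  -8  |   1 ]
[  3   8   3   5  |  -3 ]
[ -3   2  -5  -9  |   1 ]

Forward elimination:
R2 <- R2 - (-1)*R1:  [   0  -14    8   -4    9 ]
R3 <- R3 - (-3/5)*R1:  [    0  22/5  36/5  37/5   9/5 ]
R4 <- R4 - (3/5)*R1:  [     0   28/5  -46/5  -57/5  -19/5 ]
R3 <- R3 - (-11/35)*R2:  [      0       0    68/7    43/7  162/35 ]
R4 <- R4 - (-2/5)*R2:  [    0     0    -6   -13  -1/5 ]
R4 <- R4 - (-21/34)*R3:  [       0        0        0  -313/34   226/85 ]
Row echelon form:
[ -5   -6     7        4  |       8 ]
[  0  -14     8       -4  |       9 ]
[  0    0  68/7     43/7  |  162/35 ]
[  0    0     0  -313/34  |  226/85 ]

REF = [-5 -6 7 4 8; 0 -14 8 -4 9; 0 0 68/7 43/7 162/35; 0 0 0 -313/34 226/85]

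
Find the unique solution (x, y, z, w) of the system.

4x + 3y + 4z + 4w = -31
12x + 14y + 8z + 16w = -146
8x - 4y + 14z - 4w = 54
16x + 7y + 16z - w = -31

Forward elimination on [A|b]:
R2 <- R2 - (3)*R1:  [   0    5   -4    4  -53 ]
R3 <- R3 - (2)*R1:  [   0  -10    6  -12  116 ]
R4 <- R4 - (4)*R1:  [   0   -5    0  -17   93 ]
R3 <- R3 - (-2)*R2:  [  0   0  -2  -4  10 ]
R4 <- R4 - (-1)*R2:  [   0    0   -4  -13   40 ]
R4 <- R4 - (2)*R3:  [  0   0   0  -5  20 ]
Row echelon form:
[ 4  3   4   4  |  -31 ]
[ 0  5  -4   4  |  -53 ]
[ 0  0  -2  -4  |   10 ]
[ 0  0   0  -5  |   20 ]
Back-substitution:
w = (20) / -5 = -4
z = (10 - (-4)*(-4)) / -2 = 3
y = (-53 - (-4)*(3) - (4)*(-4)) / 5 = -5
x = (-31 - (3)*(-5) - (4)*(3) - (4)*(-4)) / 4 = -3

(-3, -5, 3, -4)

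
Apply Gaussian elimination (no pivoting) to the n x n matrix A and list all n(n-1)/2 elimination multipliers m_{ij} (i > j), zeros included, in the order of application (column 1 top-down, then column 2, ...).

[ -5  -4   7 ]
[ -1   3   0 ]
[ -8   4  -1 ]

multipliers: 1/5, 8/5, 52/19

Forward elimination:
R2 <- R2 - (1/5)*R1:  [    0  19/5  -7/5 ]
R3 <- R3 - (8/5)*R1:  [     0   52/5  -61/5 ]
R3 <- R3 - (52/19)*R2:  [       0        0  -159/19 ]
Multipliers (in order of application): m_{21} = 1/5, m_{31} = 8/5, m_{32} = 52/19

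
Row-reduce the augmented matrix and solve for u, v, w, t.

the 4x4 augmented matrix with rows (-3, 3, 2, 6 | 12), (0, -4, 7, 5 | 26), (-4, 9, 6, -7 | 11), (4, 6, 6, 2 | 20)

(0, 0, 3, 1)

Forward elimination on [A|b]:
R3 <- R3 - (4/3)*R1:  [    0     5  10/3   -15    -5 ]
R4 <- R4 - (-4/3)*R1:  [    0    10  26/3    10    36 ]
R3 <- R3 - (-5/4)*R2:  [      0       0  145/12   -35/4    55/2 ]
R4 <- R4 - (-5/2)*R2:  [     0      0  157/6   45/2    101 ]
R4 <- R4 - (314/145)*R3:  [       0        0        0  1202/29  1202/29 ]
Row echelon form:
[ -3   3       2        6  |       12 ]
[  0  -4       7        5  |       26 ]
[  0   0  145/12    -35/4  |     55/2 ]
[  0   0       0  1202/29  |  1202/29 ]
Back-substitution:
t = (1202/29) / (1202/29) = 1
w = (55/2 - (-35/4)*(1)) / (145/12) = 3
v = (26 - (7)*(3) - (5)*(1)) / -4 = 0
u = (12 - (3)*(0) - (2)*(3) - (6)*(1)) / -3 = 0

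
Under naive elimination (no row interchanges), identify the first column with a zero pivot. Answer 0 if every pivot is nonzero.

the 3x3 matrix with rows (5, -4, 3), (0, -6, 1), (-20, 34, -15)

Naive forward elimination:
R3 <- R3 - (-4)*R1:  [  0  18  -3 ]
R3 <- R3 - (-3)*R2:  [ 0  0  0 ]
Matrix at this point:
[ 5  -4  3 ]
[ 0  -6  1 ]
[ 0   0  0 ]
Pivot entry (3,3) in the last row is zero and there are no rows below to swap with -> zero pivot in column 3 (A is singular).

first zero-pivot column = 3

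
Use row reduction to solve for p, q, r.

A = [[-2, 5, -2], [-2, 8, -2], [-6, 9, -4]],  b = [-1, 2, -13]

Forward elimination on [A|b]:
R2 <- R2 - (1)*R1:  [ 0  3  0  3 ]
R3 <- R3 - (3)*R1:  [   0   -6    2  -10 ]
R3 <- R3 - (-2)*R2:  [  0   0   2  -4 ]
Row echelon form:
[ -2  5  -2  |  -1 ]
[  0  3   0  |   3 ]
[  0  0   2  |  -4 ]
Back-substitution:
r = (-4) / 2 = -2
q = (3) / 3 = 1
p = (-1 - (5)*(1) - (-2)*(-2)) / -2 = 5

(5, 1, -2)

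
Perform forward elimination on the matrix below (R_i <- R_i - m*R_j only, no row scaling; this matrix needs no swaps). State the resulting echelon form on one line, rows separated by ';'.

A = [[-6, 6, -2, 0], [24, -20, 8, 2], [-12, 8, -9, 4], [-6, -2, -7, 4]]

REF = [-6 6 -2 0; 0 4 0 2; 0 0 -5 6; 0 0 0 2]

Forward elimination:
R2 <- R2 - (-4)*R1:  [ 0  4  0  2 ]
R3 <- R3 - (2)*R1:  [  0  -4  -5   4 ]
R4 <- R4 - (1)*R1:  [  0  -8  -5   4 ]
R3 <- R3 - (-1)*R2:  [  0   0  -5   6 ]
R4 <- R4 - (-2)*R2:  [  0   0  -5   8 ]
R4 <- R4 - (1)*R3:  [ 0  0  0  2 ]
Row echelon form:
[ -6  6  -2  0 ]
[  0  4   0  2 ]
[  0  0  -5  6 ]
[  0  0   0  2 ]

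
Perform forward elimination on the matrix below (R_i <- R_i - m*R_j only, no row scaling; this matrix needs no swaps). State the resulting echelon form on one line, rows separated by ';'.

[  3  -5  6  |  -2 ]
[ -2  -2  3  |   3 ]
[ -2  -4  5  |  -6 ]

Forward elimination:
R2 <- R2 - (-2/3)*R1:  [     0  -16/3      7    5/3 ]
R3 <- R3 - (-2/3)*R1:  [     0  -22/3      9  -22/3 ]
R3 <- R3 - (11/8)*R2:  [     0      0   -5/8  -77/8 ]
Row echelon form:
[ 3     -5     6  |     -2 ]
[ 0  -16/3     7  |    5/3 ]
[ 0      0  -5/8  |  -77/8 ]

REF = [3 -5 6 -2; 0 -16/3 7 5/3; 0 0 -5/8 -77/8]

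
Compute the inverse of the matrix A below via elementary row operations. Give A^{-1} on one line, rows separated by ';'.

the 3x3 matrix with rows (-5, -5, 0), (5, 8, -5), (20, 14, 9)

inverse = [142/15 3 5/3; -29/3 -3 -5/3; -6 -2 -1]

Gauss-Jordan on [A | I]:
R1 <- (1/-5)*R1:  [    1     1     0  |  -1/5     0     0 ]
R2 <- R2 - (5)*R1:  [  0   3  -5  |   1   1   0 ]
R3 <- R3 - (20)*R1:  [  0  -6   9  |   4   0   1 ]
R2 <- (1/3)*R2:  [    0     1  -5/3  |   1/3   1/3     0 ]
R1 <- R1 - (1)*R2:  [     1      0    5/3  |  -8/15   -1/3      0 ]
R3 <- R3 - (-6)*R2:  [  0   0  -1  |   6   2   1 ]
R3 <- (1/-1)*R3:  [  0   0   1  |  -6  -2  -1 ]
R1 <- R1 - (5/3)*R3:  [      1       0       0  |  142/15       3     5/3 ]
R2 <- R2 - (-5/3)*R3:  [     0      1      0  |  -29/3     -3   -5/3 ]
Right block of [I | A^{-1}] is the inverse:
[ 142/15   3   5/3 ]
[  -29/3  -3  -5/3 ]
[     -6  -2    -1 ]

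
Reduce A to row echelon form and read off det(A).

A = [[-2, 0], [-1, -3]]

Forward elimination:
R2 <- R2 - (1/2)*R1:  [  0  -3 ]
Upper-triangular form:
[ -2   0 ]
[  0  -3 ]
det(A) = (-1)^0 * (-2) * (-3) = 6  (0 row swaps -> sign +1)

det(A) = 6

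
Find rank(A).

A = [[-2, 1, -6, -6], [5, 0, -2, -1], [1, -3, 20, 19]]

rank(A) = 2

Row reduction:
R2 <- R2 - (-5/2)*R1:  [   0  5/2  -17  -16 ]
R3 <- R3 - (-1/2)*R1:  [    0  -5/2    17    16 ]
R3 <- R3 - (-1)*R2:  [ 0  0  0  0 ]
Row echelon form:
[ -2    1   -6   -6 ]
[  0  5/2  -17  -16 ]
[  0    0    0    0 ]
Nonzero rows / pivot columns: 2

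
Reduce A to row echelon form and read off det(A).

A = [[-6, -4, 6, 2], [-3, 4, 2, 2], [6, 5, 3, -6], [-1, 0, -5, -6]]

det(A) = 3010

Forward elimination:
R2 <- R2 - (1/2)*R1:  [  0   6  -1   1 ]
R3 <- R3 - (-1)*R1:  [  0   1   9  -4 ]
R4 <- R4 - (1/6)*R1:  [     0    2/3     -6  -19/3 ]
R3 <- R3 - (1/6)*R2:  [     0      0   55/6  -25/6 ]
R4 <- R4 - (1/9)*R2:  [     0      0  -53/9  -58/9 ]
R4 <- R4 - (-106/165)*R3:  [       0        0        0  -301/33 ]
Upper-triangular form:
[ -6  -4     6        2 ]
[  0   6    -1        1 ]
[  0   0  55/6    -25/6 ]
[  0   0     0  -301/33 ]
det(A) = (-1)^0 * (-6) * (6) * (55/6) * (-301/33) = 3010  (0 row swaps -> sign +1)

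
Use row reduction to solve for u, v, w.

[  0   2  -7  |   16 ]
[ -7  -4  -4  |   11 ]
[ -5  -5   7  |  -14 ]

(-1, 1, -2)

Forward elimination on [A|b]:
R1 <-> R2   (pivot in column 1 was zero)
[ -7  -4  -4   11 ]
[  0   2  -7   16 ]
[ -5  -5   7  -14 ]
R3 <- R3 - (5/7)*R1:  [      0   -15/7    69/7  -153/7 ]
R3 <- R3 - (-15/14)*R2:  [     0      0  33/14  -33/7 ]
Row echelon form:
[ -7  -4     -4  |     11 ]
[  0   2     -7  |     16 ]
[  0   0  33/14  |  -33/7 ]
Back-substitution:
w = (-33/7) / (33/14) = -2
v = (16 - (-7)*(-2)) / 2 = 1
u = (11 - (-4)*(1) - (-4)*(-2)) / -7 = -1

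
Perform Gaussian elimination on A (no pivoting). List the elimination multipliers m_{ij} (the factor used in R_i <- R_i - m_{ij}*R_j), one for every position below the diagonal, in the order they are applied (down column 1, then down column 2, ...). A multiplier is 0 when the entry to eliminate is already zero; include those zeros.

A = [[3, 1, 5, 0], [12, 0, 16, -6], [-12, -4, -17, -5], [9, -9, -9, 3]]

Forward elimination:
R2 <- R2 - (4)*R1:  [  0  -4  -4  -6 ]
R3 <- R3 - (-4)*R1:  [  0   0   3  -5 ]
R4 <- R4 - (3)*R1:  [   0  -12  -24    3 ]
R3: entry in column 2 is already 0 -> m_{32} = 0 (no row operation needed)
R4 <- R4 - (3)*R2:  [   0    0  -12   21 ]
R4 <- R4 - (-4)*R3:  [ 0  0  0  1 ]
Multipliers (in order of application): m_{21} = 4, m_{31} = -4, m_{41} = 3, m_{32} = 0, m_{42} = 3, m_{43} = -4

multipliers: 4, -4, 3, 0, 3, -4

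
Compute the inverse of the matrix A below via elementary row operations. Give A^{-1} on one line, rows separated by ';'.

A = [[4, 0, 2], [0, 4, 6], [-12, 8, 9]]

inverse = [-1/4 1/3 -1/6; -3/2 5/4 -1/2; 1 -2/3 1/3]

Gauss-Jordan on [A | I]:
R1 <- (1/4)*R1:  [   1    0  1/2  |  1/4    0    0 ]
R3 <- R3 - (-12)*R1:  [  0   8  15  |   3   0   1 ]
R2 <- (1/4)*R2:  [   0    1  3/2  |    0  1/4    0 ]
R3 <- R3 - (8)*R2:  [  0   0   3  |   3  -2   1 ]
R3 <- (1/3)*R3:  [    0     0     1  |     1  -2/3   1/3 ]
R1 <- R1 - (1/2)*R3:  [    1     0     0  |  -1/4   1/3  -1/6 ]
R2 <- R2 - (3/2)*R3:  [    0     1     0  |  -3/2   5/4  -1/2 ]
Right block of [I | A^{-1}] is the inverse:
[ -1/4   1/3  -1/6 ]
[ -3/2   5/4  -1/2 ]
[    1  -2/3   1/3 ]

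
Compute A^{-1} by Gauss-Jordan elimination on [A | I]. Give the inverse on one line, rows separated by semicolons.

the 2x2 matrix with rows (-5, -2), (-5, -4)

Gauss-Jordan on [A | I]:
R1 <- (1/-5)*R1:  [    1   2/5  |  -1/5     0 ]
R2 <- R2 - (-5)*R1:  [  0  -2  |  -1   1 ]
R2 <- (1/-2)*R2:  [    0     1  |   1/2  -1/2 ]
R1 <- R1 - (2/5)*R2:  [    1     0  |  -2/5   1/5 ]
Right block of [I | A^{-1}] is the inverse:
[ -2/5   1/5 ]
[  1/2  -1/2 ]

inverse = [-2/5 1/5; 1/2 -1/2]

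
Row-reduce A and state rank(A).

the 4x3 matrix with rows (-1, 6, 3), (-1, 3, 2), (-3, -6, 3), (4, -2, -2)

Row reduction:
R2 <- R2 - (1)*R1:  [  0  -3  -1 ]
R3 <- R3 - (3)*R1:  [   0  -24   -6 ]
R4 <- R4 - (-4)*R1:  [  0  22  10 ]
R3 <- R3 - (8)*R2:  [ 0  0  2 ]
R4 <- R4 - (-22/3)*R2:  [   0    0  8/3 ]
R4 <- R4 - (4/3)*R3:  [ 0  0  0 ]
Row echelon form:
[ -1   6   3 ]
[  0  -3  -1 ]
[  0   0   2 ]
[  0   0   0 ]
Nonzero rows / pivot columns: 3

rank(A) = 3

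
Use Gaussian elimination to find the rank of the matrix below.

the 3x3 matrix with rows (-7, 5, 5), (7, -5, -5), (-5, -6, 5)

rank(A) = 2

Row reduction:
R2 <- R2 - (-1)*R1:  [ 0  0  0 ]
R3 <- R3 - (5/7)*R1:  [     0  -67/7   10/7 ]
R2 <-> R3   (pivot in column 2 was zero)
[ -7      5     5 ]
[  0  -67/7  10/7 ]
[  0      0     0 ]
Row echelon form:
[ -7      5     5 ]
[  0  -67/7  10/7 ]
[  0      0     0 ]
Nonzero rows / pivot columns: 2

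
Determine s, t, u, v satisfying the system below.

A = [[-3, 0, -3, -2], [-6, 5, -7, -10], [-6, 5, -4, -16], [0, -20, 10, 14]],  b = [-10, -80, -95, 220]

(-5, -5, 5, 5)

Forward elimination on [A|b]:
R2 <- R2 - (2)*R1:  [   0    5   -1   -6  -60 ]
R3 <- R3 - (2)*R1:  [   0    5    2  -12  -75 ]
R3 <- R3 - (1)*R2:  [   0    0    3   -6  -15 ]
R4 <- R4 - (-4)*R2:  [   0    0    6  -10  -20 ]
R4 <- R4 - (2)*R3:  [  0   0   0   2  10 ]
Row echelon form:
[ -3  0  -3  -2  |  -10 ]
[  0  5  -1  -6  |  -60 ]
[  0  0   3  -6  |  -15 ]
[  0  0   0   2  |   10 ]
Back-substitution:
v = (10) / 2 = 5
u = (-15 - (-6)*(5)) / 3 = 5
t = (-60 - (-1)*(5) - (-6)*(5)) / 5 = -5
s = (-10 - (-3)*(5) - (-2)*(5)) / -3 = -5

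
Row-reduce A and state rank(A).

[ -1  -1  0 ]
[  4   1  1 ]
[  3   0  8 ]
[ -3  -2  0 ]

rank(A) = 3

Row reduction:
R2 <- R2 - (-4)*R1:  [  0  -3   1 ]
R3 <- R3 - (-3)*R1:  [  0  -3   8 ]
R4 <- R4 - (3)*R1:  [ 0  1  0 ]
R3 <- R3 - (1)*R2:  [ 0  0  7 ]
R4 <- R4 - (-1/3)*R2:  [   0    0  1/3 ]
R4 <- R4 - (1/21)*R3:  [ 0  0  0 ]
Row echelon form:
[ -1  -1  0 ]
[  0  -3  1 ]
[  0   0  7 ]
[  0   0  0 ]
Nonzero rows / pivot columns: 3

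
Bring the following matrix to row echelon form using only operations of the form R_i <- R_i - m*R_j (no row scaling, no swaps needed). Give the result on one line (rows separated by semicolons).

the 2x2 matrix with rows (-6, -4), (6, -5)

REF = [-6 -4; 0 -9]

Forward elimination:
R2 <- R2 - (-1)*R1:  [  0  -9 ]
Row echelon form:
[ -6  -4 ]
[  0  -9 ]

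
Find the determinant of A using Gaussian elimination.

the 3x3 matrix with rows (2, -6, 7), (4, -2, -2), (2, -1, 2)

Forward elimination:
R2 <- R2 - (2)*R1:  [   0   10  -16 ]
R3 <- R3 - (1)*R1:  [  0   5  -5 ]
R3 <- R3 - (1/2)*R2:  [ 0  0  3 ]
Upper-triangular form:
[ 2  -6    7 ]
[ 0  10  -16 ]
[ 0   0    3 ]
det(A) = (-1)^0 * (2) * (10) * (3) = 60  (0 row swaps -> sign +1)

det(A) = 60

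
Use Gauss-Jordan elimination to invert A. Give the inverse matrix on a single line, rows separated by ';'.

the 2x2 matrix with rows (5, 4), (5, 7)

Gauss-Jordan on [A | I]:
R1 <- (1/5)*R1:  [   1  4/5  |  1/5    0 ]
R2 <- R2 - (5)*R1:  [  0   3  |  -1   1 ]
R2 <- (1/3)*R2:  [    0     1  |  -1/3   1/3 ]
R1 <- R1 - (4/5)*R2:  [     1      0  |   7/15  -4/15 ]
Right block of [I | A^{-1}] is the inverse:
[ 7/15  -4/15 ]
[ -1/3    1/3 ]

inverse = [7/15 -4/15; -1/3 1/3]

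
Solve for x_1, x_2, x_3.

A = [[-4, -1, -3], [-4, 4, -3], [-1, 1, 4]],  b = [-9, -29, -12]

(4, -4, -1)

Forward elimination on [A|b]:
R2 <- R2 - (1)*R1:  [   0    5    0  -20 ]
R3 <- R3 - (1/4)*R1:  [     0    5/4   19/4  -39/4 ]
R3 <- R3 - (1/4)*R2:  [     0      0   19/4  -19/4 ]
Row echelon form:
[ -4  -1    -3  |     -9 ]
[  0   5     0  |    -20 ]
[  0   0  19/4  |  -19/4 ]
Back-substitution:
x_3 = (-19/4) / (19/4) = -1
x_2 = (-20) / 5 = -4
x_1 = (-9 - (-1)*(-4) - (-3)*(-1)) / -4 = 4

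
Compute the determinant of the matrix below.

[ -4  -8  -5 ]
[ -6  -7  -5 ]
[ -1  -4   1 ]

det(A) = -65

Forward elimination:
R2 <- R2 - (3/2)*R1:  [   0    5  5/2 ]
R3 <- R3 - (1/4)*R1:  [   0   -2  9/4 ]
R3 <- R3 - (-2/5)*R2:  [    0     0  13/4 ]
Upper-triangular form:
[ -4  -8    -5 ]
[  0   5   5/2 ]
[  0   0  13/4 ]
det(A) = (-1)^0 * (-4) * (5) * (13/4) = -65  (0 row swaps -> sign +1)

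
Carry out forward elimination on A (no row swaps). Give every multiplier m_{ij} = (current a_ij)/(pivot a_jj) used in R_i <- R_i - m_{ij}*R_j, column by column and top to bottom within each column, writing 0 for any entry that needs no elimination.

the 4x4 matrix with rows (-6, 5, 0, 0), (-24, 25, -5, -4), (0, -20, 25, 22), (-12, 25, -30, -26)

multipliers: 4, 0, 2, -4, 3, -3

Forward elimination:
R2 <- R2 - (4)*R1:  [  0   5  -5  -4 ]
R3: entry in column 1 is already 0 -> m_{31} = 0 (no row operation needed)
R4 <- R4 - (2)*R1:  [   0   15  -30  -26 ]
R3 <- R3 - (-4)*R2:  [ 0  0  5  6 ]
R4 <- R4 - (3)*R2:  [   0    0  -15  -14 ]
R4 <- R4 - (-3)*R3:  [ 0  0  0  4 ]
Multipliers (in order of application): m_{21} = 4, m_{31} = 0, m_{41} = 2, m_{32} = -4, m_{42} = 3, m_{43} = -3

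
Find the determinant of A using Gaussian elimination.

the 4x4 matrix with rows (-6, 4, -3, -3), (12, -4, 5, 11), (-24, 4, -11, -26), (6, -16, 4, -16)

Forward elimination:
R2 <- R2 - (-2)*R1:  [  0   4  -1   5 ]
R3 <- R3 - (4)*R1:  [   0  -12    1  -14 ]
R4 <- R4 - (-1)*R1:  [   0  -12    1  -19 ]
R3 <- R3 - (-3)*R2:  [  0   0  -2   1 ]
R4 <- R4 - (-3)*R2:  [  0   0  -2  -4 ]
R4 <- R4 - (1)*R3:  [  0   0   0  -5 ]
Upper-triangular form:
[ -6  4  -3  -3 ]
[  0  4  -1   5 ]
[  0  0  -2   1 ]
[  0  0   0  -5 ]
det(A) = (-1)^0 * (-6) * (4) * (-2) * (-5) = -240  (0 row swaps -> sign +1)

det(A) = -240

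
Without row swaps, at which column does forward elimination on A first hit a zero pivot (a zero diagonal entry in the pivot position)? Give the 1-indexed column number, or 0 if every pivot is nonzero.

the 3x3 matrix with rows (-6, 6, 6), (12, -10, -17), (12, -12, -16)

first zero-pivot column = 0

Naive forward elimination:
R2 <- R2 - (-2)*R1:  [  0   2  -5 ]
R3 <- R3 - (-2)*R1:  [  0   0  -4 ]
All pivots nonzero; naive elimination completes without hitting a zero pivot.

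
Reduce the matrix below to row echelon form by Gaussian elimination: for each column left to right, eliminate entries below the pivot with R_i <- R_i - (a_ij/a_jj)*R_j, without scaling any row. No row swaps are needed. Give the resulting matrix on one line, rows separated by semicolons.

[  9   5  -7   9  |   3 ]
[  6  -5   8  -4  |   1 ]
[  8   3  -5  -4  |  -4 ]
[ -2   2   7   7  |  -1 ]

REF = [9 5 -7 9 3; 0 -25/3 38/3 -10 -1; 0 0 -73/75 -154/15 -487/75; 0 0 0 -7449/73 -5006/73]

Forward elimination:
R2 <- R2 - (2/3)*R1:  [     0  -25/3   38/3    -10     -1 ]
R3 <- R3 - (8/9)*R1:  [     0  -13/9   11/9    -12  -20/3 ]
R4 <- R4 - (-2/9)*R1:  [    0  28/9  49/9     9  -1/3 ]
R3 <- R3 - (13/75)*R2:  [       0        0   -73/75  -154/15  -487/75 ]
R4 <- R4 - (-28/75)*R2:  [      0       0  763/75   79/15  -53/75 ]
R4 <- R4 - (-763/73)*R3:  [        0         0         0  -7449/73  -5006/73 ]
Row echelon form:
[ 9      5      -7         9  |         3 ]
[ 0  -25/3    38/3       -10  |        -1 ]
[ 0      0  -73/75   -154/15  |   -487/75 ]
[ 0      0       0  -7449/73  |  -5006/73 ]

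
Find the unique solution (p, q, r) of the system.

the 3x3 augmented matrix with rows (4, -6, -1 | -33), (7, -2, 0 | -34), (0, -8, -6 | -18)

Forward elimination on [A|b]:
R2 <- R2 - (7/4)*R1:  [    0  17/2   7/4  95/4 ]
R3 <- R3 - (-16/17)*R2:  [      0       0  -74/17   74/17 ]
Row echelon form:
[ 4    -6      -1  |    -33 ]
[ 0  17/2     7/4  |   95/4 ]
[ 0     0  -74/17  |  74/17 ]
Back-substitution:
r = (74/17) / (-74/17) = -1
q = (95/4 - (7/4)*(-1)) / (17/2) = 3
p = (-33 - (-6)*(3) - (-1)*(-1)) / 4 = -4

(-4, 3, -1)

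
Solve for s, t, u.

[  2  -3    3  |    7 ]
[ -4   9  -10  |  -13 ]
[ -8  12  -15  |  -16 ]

Forward elimination on [A|b]:
R2 <- R2 - (-2)*R1:  [  0   3  -4   1 ]
R3 <- R3 - (-4)*R1:  [  0   0  -3  12 ]
Row echelon form:
[ 2  -3   3  |   7 ]
[ 0   3  -4  |   1 ]
[ 0   0  -3  |  12 ]
Back-substitution:
u = (12) / -3 = -4
t = (1 - (-4)*(-4)) / 3 = -5
s = (7 - (-3)*(-5) - (3)*(-4)) / 2 = 2

(2, -5, -4)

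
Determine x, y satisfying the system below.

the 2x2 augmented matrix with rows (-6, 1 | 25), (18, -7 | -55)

Forward elimination on [A|b]:
R2 <- R2 - (-3)*R1:  [  0  -4  20 ]
Row echelon form:
[ -6   1  |  25 ]
[  0  -4  |  20 ]
Back-substitution:
y = (20) / -4 = -5
x = (25 - (1)*(-5)) / -6 = -5

(-5, -5)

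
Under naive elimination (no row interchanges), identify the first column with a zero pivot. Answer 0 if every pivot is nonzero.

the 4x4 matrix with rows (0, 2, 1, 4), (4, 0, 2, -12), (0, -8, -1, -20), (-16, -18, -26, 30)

first zero-pivot column = 1

Naive forward elimination:
Pivot entry (1,1) is zero but row 2 has 4 in column 1 -> naive elimination stops; a row interchange (e.g. R1 <-> R2) would be required here.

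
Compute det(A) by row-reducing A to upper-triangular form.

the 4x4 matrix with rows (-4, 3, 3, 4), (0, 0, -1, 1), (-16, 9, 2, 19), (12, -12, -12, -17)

Forward elimination:
R3 <- R3 - (4)*R1:  [   0   -3  -10    3 ]
R4 <- R4 - (-3)*R1:  [  0  -3  -3  -5 ]
R2 <-> R3   (pivot in column 2 was zero)
[ -4   3    3   4 ]
[  0  -3  -10   3 ]
[  0   0   -1   1 ]
[  0  -3   -3  -5 ]
R4 <- R4 - (1)*R2:  [  0   0   7  -8 ]
R4 <- R4 - (-7)*R3:  [  0   0   0  -1 ]
Upper-triangular form:
[ -4   3    3   4 ]
[  0  -3  -10   3 ]
[  0   0   -1   1 ]
[  0   0    0  -1 ]
det(A) = (-1)^1 * (-4) * (-3) * (-1) * (-1) = -12  (1 row swap -> sign -1)

det(A) = -12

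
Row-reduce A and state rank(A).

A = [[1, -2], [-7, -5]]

rank(A) = 2

Row reduction:
R2 <- R2 - (-7)*R1:  [   0  -19 ]
Row echelon form:
[ 1   -2 ]
[ 0  -19 ]
Nonzero rows / pivot columns: 2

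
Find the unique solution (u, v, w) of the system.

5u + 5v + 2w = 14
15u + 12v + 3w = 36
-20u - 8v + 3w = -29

Forward elimination on [A|b]:
R2 <- R2 - (3)*R1:  [  0  -3  -3  -6 ]
R3 <- R3 - (-4)*R1:  [  0  12  11  27 ]
R3 <- R3 - (-4)*R2:  [  0   0  -1   3 ]
Row echelon form:
[ 5   5   2  |  14 ]
[ 0  -3  -3  |  -6 ]
[ 0   0  -1  |   3 ]
Back-substitution:
w = (3) / -1 = -3
v = (-6 - (-3)*(-3)) / -3 = 5
u = (14 - (5)*(5) - (2)*(-3)) / 5 = -1

(-1, 5, -3)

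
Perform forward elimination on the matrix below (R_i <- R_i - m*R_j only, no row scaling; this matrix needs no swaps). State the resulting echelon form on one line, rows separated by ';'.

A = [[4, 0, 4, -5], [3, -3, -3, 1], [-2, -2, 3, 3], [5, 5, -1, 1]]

REF = [4 0 4 -5; 0 -3 -6 19/4; 0 0 9 -8/3; 0 0 0 563/54]

Forward elimination:
R2 <- R2 - (3/4)*R1:  [    0    -3    -6  19/4 ]
R3 <- R3 - (-1/2)*R1:  [   0   -2    5  1/2 ]
R4 <- R4 - (5/4)*R1:  [    0     5    -6  29/4 ]
R3 <- R3 - (2/3)*R2:  [    0     0     9  -8/3 ]
R4 <- R4 - (-5/3)*R2:  [    0     0   -16  91/6 ]
R4 <- R4 - (-16/9)*R3:  [      0       0       0  563/54 ]
Row echelon form:
[ 4   0   4      -5 ]
[ 0  -3  -6    19/4 ]
[ 0   0   9    -8/3 ]
[ 0   0   0  563/54 ]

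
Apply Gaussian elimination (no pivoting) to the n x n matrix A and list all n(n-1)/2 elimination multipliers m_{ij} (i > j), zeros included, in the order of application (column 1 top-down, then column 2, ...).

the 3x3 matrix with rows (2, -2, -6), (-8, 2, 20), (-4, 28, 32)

Forward elimination:
R2 <- R2 - (-4)*R1:  [  0  -6  -4 ]
R3 <- R3 - (-2)*R1:  [  0  24  20 ]
R3 <- R3 - (-4)*R2:  [ 0  0  4 ]
Multipliers (in order of application): m_{21} = -4, m_{31} = -2, m_{32} = -4

multipliers: -4, -2, -4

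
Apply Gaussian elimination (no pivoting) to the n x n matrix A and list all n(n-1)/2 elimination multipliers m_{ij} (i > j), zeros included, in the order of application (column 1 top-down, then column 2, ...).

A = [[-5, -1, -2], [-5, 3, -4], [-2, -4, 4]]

multipliers: 1, 2/5, -9/10

Forward elimination:
R2 <- R2 - (1)*R1:  [  0   4  -2 ]
R3 <- R3 - (2/5)*R1:  [     0  -18/5   24/5 ]
R3 <- R3 - (-9/10)*R2:  [ 0  0  3 ]
Multipliers (in order of application): m_{21} = 1, m_{31} = 2/5, m_{32} = -9/10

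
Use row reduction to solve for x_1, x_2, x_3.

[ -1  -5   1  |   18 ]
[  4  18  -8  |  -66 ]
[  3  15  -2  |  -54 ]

Forward elimination on [A|b]:
R2 <- R2 - (-4)*R1:  [  0  -2  -4   6 ]
R3 <- R3 - (-3)*R1:  [ 0  0  1  0 ]
Row echelon form:
[ -1  -5   1  |  18 ]
[  0  -2  -4  |   6 ]
[  0   0   1  |   0 ]
Back-substitution:
x_3 = (0) / 1 = 0
x_2 = (6 - (-4)*(0)) / -2 = -3
x_1 = (18 - (-5)*(-3) - (1)*(0)) / -1 = -3

(-3, -3, 0)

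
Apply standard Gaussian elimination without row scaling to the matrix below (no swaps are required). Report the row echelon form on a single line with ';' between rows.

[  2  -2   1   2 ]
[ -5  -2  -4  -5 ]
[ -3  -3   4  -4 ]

Forward elimination:
R2 <- R2 - (-5/2)*R1:  [    0    -7  -3/2     0 ]
R3 <- R3 - (-3/2)*R1:  [    0    -6  11/2    -1 ]
R3 <- R3 - (6/7)*R2:  [     0      0  95/14     -1 ]
Row echelon form:
[ 2  -2      1   2 ]
[ 0  -7   -3/2   0 ]
[ 0   0  95/14  -1 ]

REF = [2 -2 1 2; 0 -7 -3/2 0; 0 0 95/14 -1]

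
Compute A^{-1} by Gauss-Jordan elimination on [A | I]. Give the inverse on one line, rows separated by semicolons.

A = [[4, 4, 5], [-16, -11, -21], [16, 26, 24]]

Gauss-Jordan on [A | I]:
R1 <- (1/4)*R1:  [   1    1  5/4  |  1/4    0    0 ]
R2 <- R2 - (-16)*R1:  [  0   5  -1  |   4   1   0 ]
R3 <- R3 - (16)*R1:  [  0  10   4  |  -4   0   1 ]
R2 <- (1/5)*R2:  [    0     1  -1/5  |   4/5   1/5     0 ]
R1 <- R1 - (1)*R2:  [      1       0   29/20  |  -11/20    -1/5       0 ]
R3 <- R3 - (10)*R2:  [   0    0    6  |  -12   -2    1 ]
R3 <- (1/6)*R3:  [    0     0     1  |    -2  -1/3   1/6 ]
R1 <- R1 - (29/20)*R3:  [       1        0        0  |    47/20    17/60  -29/120 ]
R2 <- R2 - (-1/5)*R3:  [    0     1     0  |   2/5  2/15  1/30 ]
Right block of [I | A^{-1}] is the inverse:
[ 47/20  17/60  -29/120 ]
[   2/5   2/15     1/30 ]
[    -2   -1/3      1/6 ]

inverse = [47/20 17/60 -29/120; 2/5 2/15 1/30; -2 -1/3 1/6]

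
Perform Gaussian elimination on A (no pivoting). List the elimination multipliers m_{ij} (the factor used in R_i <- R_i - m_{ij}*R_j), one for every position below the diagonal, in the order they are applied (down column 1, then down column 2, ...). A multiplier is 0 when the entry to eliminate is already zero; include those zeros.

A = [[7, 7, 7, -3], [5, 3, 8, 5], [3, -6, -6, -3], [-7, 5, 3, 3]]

multipliers: 5/7, 3/7, -1, 9/2, -6, -56/45

Forward elimination:
R2 <- R2 - (5/7)*R1:  [    0    -2     3  50/7 ]
R3 <- R3 - (3/7)*R1:  [     0     -9     -9  -12/7 ]
R4 <- R4 - (-1)*R1:  [  0  12  10   0 ]
R3 <- R3 - (9/2)*R2:  [      0       0   -45/2  -237/7 ]
R4 <- R4 - (-6)*R2:  [     0      0     28  300/7 ]
R4 <- R4 - (-56/45)*R3:  [      0       0       0  76/105 ]
Multipliers (in order of application): m_{21} = 5/7, m_{31} = 3/7, m_{41} = -1, m_{32} = 9/2, m_{42} = -6, m_{43} = -56/45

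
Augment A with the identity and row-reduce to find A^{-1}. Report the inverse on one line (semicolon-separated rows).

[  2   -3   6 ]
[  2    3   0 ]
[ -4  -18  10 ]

Gauss-Jordan on [A | I]:
R1 <- (1/2)*R1:  [    1  -3/2     3  |   1/2     0     0 ]
R2 <- R2 - (2)*R1:  [  0   6  -6  |  -1   1   0 ]
R3 <- R3 - (-4)*R1:  [   0  -24   22  |    2    0    1 ]
R2 <- (1/6)*R2:  [    0     1    -1  |  -1/6   1/6     0 ]
R1 <- R1 - (-3/2)*R2:  [   1    0  3/2  |  1/4  1/4    0 ]
R3 <- R3 - (-24)*R2:  [  0   0  -2  |  -2   4   1 ]
R3 <- (1/-2)*R3:  [    0     0     1  |     1    -2  -1/2 ]
R1 <- R1 - (3/2)*R3:  [    1     0     0  |  -5/4  13/4   3/4 ]
R2 <- R2 - (-1)*R3:  [     0      1      0  |    5/6  -11/6   -1/2 ]
Right block of [I | A^{-1}] is the inverse:
[ -5/4   13/4   3/4 ]
[  5/6  -11/6  -1/2 ]
[    1     -2  -1/2 ]

inverse = [-5/4 13/4 3/4; 5/6 -11/6 -1/2; 1 -2 -1/2]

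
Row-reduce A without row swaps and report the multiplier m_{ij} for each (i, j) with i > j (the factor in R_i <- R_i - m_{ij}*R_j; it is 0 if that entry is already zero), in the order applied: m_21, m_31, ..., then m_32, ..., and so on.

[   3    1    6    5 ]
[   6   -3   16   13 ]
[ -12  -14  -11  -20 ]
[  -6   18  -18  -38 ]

Forward elimination:
R2 <- R2 - (2)*R1:  [  0  -5   4   3 ]
R3 <- R3 - (-4)*R1:  [   0  -10   13    0 ]
R4 <- R4 - (-2)*R1:  [   0   20   -6  -28 ]
R3 <- R3 - (2)*R2:  [  0   0   5  -6 ]
R4 <- R4 - (-4)*R2:  [   0    0   10  -16 ]
R4 <- R4 - (2)*R3:  [  0   0   0  -4 ]
Multipliers (in order of application): m_{21} = 2, m_{31} = -4, m_{41} = -2, m_{32} = 2, m_{42} = -4, m_{43} = 2

multipliers: 2, -4, -2, 2, -4, 2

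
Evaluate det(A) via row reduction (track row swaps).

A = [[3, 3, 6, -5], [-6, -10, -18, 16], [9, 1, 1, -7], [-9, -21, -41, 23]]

Forward elimination:
R2 <- R2 - (-2)*R1:  [  0  -4  -6   6 ]
R3 <- R3 - (3)*R1:  [   0   -8  -17    8 ]
R4 <- R4 - (-3)*R1:  [   0  -12  -23    8 ]
R3 <- R3 - (2)*R2:  [  0   0  -5  -4 ]
R4 <- R4 - (3)*R2:  [   0    0   -5  -10 ]
R4 <- R4 - (1)*R3:  [  0   0   0  -6 ]
Upper-triangular form:
[ 3   3   6  -5 ]
[ 0  -4  -6   6 ]
[ 0   0  -5  -4 ]
[ 0   0   0  -6 ]
det(A) = (-1)^0 * (3) * (-4) * (-5) * (-6) = -360  (0 row swaps -> sign +1)

det(A) = -360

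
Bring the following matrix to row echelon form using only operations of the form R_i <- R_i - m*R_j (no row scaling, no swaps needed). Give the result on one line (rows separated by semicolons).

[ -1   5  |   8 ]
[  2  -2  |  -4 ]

REF = [-1 5 8; 0 8 12]

Forward elimination:
R2 <- R2 - (-2)*R1:  [  0   8  12 ]
Row echelon form:
[ -1  5  |   8 ]
[  0  8  |  12 ]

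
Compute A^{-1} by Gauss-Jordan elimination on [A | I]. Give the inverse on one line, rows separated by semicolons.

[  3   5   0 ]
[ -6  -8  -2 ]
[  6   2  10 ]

inverse = [-19/3 -25/6 -5/6; 4 5/2 1/2; 3 2 1/2]

Gauss-Jordan on [A | I]:
R1 <- (1/3)*R1:  [   1  5/3    0  |  1/3    0    0 ]
R2 <- R2 - (-6)*R1:  [  0   2  -2  |   2   1   0 ]
R3 <- R3 - (6)*R1:  [  0  -8  10  |  -2   0   1 ]
R2 <- (1/2)*R2:  [   0    1   -1  |    1  1/2    0 ]
R1 <- R1 - (5/3)*R2:  [    1     0   5/3  |  -4/3  -5/6     0 ]
R3 <- R3 - (-8)*R2:  [ 0  0  2  |  6  4  1 ]
R3 <- (1/2)*R3:  [   0    0    1  |    3    2  1/2 ]
R1 <- R1 - (5/3)*R3:  [     1      0      0  |  -19/3  -25/6   -5/6 ]
R2 <- R2 - (-1)*R3:  [   0    1    0  |    4  5/2  1/2 ]
Right block of [I | A^{-1}] is the inverse:
[ -19/3  -25/6  -5/6 ]
[     4    5/2   1/2 ]
[     3      2   1/2 ]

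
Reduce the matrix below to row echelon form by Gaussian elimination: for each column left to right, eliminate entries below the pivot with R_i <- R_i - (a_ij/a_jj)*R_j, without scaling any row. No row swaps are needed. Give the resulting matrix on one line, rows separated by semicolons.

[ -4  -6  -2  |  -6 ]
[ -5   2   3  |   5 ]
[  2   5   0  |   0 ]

REF = [-4 -6 -2 -6; 0 19/2 11/2 25/2; 0 0 -41/19 -107/19]

Forward elimination:
R2 <- R2 - (5/4)*R1:  [    0  19/2  11/2  25/2 ]
R3 <- R3 - (-1/2)*R1:  [  0   2  -1  -3 ]
R3 <- R3 - (4/19)*R2:  [       0        0   -41/19  -107/19 ]
Row echelon form:
[ -4    -6      -2  |       -6 ]
[  0  19/2    11/2  |     25/2 ]
[  0     0  -41/19  |  -107/19 ]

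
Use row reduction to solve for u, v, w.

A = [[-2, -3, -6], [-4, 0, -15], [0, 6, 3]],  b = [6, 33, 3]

Forward elimination on [A|b]:
R2 <- R2 - (2)*R1:  [  0   6  -3  21 ]
R3 <- R3 - (1)*R2:  [   0    0    6  -18 ]
Row echelon form:
[ -2  -3  -6  |    6 ]
[  0   6  -3  |   21 ]
[  0   0   6  |  -18 ]
Back-substitution:
w = (-18) / 6 = -3
v = (21 - (-3)*(-3)) / 6 = 2
u = (6 - (-3)*(2) - (-6)*(-3)) / -2 = 3

(3, 2, -3)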